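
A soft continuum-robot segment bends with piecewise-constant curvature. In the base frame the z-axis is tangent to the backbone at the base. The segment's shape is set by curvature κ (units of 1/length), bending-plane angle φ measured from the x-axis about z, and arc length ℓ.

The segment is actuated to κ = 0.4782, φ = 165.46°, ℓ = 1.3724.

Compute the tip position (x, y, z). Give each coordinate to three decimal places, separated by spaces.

-0.420 0.109 1.276

θ = κ·ℓ = 0.4782 × 1.3724 = 0.65628 rad
ρ = (1 − cos θ)/κ = (1 − 0.79227)/0.4782 = 0.43441
z = sin θ / κ = 0.61018/0.4782 = 1.27598
x = ρ cos φ = 0.43441 × cos(165.46°) = -0.42049
y = ρ sin φ = 0.43441 × sin(165.46°) = 0.10906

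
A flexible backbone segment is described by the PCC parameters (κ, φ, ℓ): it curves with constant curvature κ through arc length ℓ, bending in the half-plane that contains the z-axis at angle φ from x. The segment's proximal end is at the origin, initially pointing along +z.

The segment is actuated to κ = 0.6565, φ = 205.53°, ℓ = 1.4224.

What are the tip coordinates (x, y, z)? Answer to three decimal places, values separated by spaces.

θ = κ·ℓ = 0.6565 × 1.4224 = 0.93381 rad
ρ = (1 − cos θ)/κ = (1 − 0.59478)/0.6565 = 0.61724
z = sin θ / κ = 0.80389/0.6565 = 1.22451
x = ρ cos φ = 0.61724 × cos(205.53°) = -0.55698
y = ρ sin φ = 0.61724 × sin(205.53°) = -0.26602

-0.557 -0.266 1.225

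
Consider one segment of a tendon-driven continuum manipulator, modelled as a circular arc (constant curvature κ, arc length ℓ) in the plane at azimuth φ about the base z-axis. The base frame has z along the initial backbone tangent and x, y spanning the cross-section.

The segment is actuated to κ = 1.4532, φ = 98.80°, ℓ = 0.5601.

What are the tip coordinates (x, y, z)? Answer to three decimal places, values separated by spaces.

-0.033 0.213 0.500

θ = κ·ℓ = 1.4532 × 0.5601 = 0.81394 rad
ρ = (1 − cos θ)/κ = (1 − 0.68664)/1.4532 = 0.21563
z = sin θ / κ = 0.72700/1.4532 = 0.50027
x = ρ cos φ = 0.21563 × cos(98.80°) = -0.03299
y = ρ sin φ = 0.21563 × sin(98.80°) = 0.21310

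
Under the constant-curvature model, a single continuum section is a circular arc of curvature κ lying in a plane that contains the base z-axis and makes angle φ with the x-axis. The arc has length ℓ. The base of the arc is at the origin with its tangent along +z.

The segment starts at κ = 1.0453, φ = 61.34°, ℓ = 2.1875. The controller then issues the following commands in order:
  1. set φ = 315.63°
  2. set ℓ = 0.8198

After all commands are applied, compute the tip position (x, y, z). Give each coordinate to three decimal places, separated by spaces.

0.236 -0.231 0.723

initial: κ=1.0453, φ=61.34°, ℓ=2.1875
cmd 1: set φ=315.63° → (κ,φ,ℓ)=(1.0453,315.63°,2.1875) → tip=(1.1326,-1.1080,0.7219)
cmd 2: set ℓ=0.8198 → (κ,φ,ℓ)=(1.0453,315.63°,0.8198) → tip=(0.2361,-0.2310,0.7231)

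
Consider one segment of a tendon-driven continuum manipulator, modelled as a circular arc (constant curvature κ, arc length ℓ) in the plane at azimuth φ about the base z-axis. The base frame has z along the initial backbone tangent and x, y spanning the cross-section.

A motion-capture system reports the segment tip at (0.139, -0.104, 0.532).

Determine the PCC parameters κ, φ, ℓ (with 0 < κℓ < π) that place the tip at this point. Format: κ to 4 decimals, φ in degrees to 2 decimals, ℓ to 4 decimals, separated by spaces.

1.1087 323.20 0.5690

ρ = √(x²+y²) = √(0.139² + -0.104²) = 0.17360
φ = atan2(y, x) mod 360° = atan2(-0.104, 0.139) = 323.1961°
|p|² = ρ² + z² = 0.17360² + 0.532² = 0.31316
κ = 2ρ / |p|² = 2×0.17360 / 0.31316 = 1.10870
θ = 2·atan2(ρ, z) = 2·atan2(0.17360, 0.532) = 0.63084 rad
ℓ = θ/κ = 0.63084/1.10870 = 0.56900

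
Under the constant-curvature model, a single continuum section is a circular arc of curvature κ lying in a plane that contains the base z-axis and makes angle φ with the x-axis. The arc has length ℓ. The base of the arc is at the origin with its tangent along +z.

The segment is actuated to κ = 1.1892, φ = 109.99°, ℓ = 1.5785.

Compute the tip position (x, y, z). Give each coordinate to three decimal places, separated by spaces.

θ = κ·ℓ = 1.1892 × 1.5785 = 1.87715 rad
ρ = (1 − cos θ)/κ = (1 − -0.30159)/1.1892 = 1.09451
z = sin θ / κ = 0.95344/1.1892 = 0.80175
x = ρ cos φ = 1.09451 × cos(109.99°) = -0.37416
y = ρ sin φ = 1.09451 × sin(109.99°) = 1.02856

-0.374 1.029 0.802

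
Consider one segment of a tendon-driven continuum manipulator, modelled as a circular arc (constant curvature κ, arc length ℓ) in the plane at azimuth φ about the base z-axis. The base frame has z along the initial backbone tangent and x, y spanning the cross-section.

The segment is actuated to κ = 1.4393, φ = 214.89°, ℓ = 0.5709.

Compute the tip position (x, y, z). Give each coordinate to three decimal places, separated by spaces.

-0.182 -0.127 0.509

θ = κ·ℓ = 1.4393 × 0.5709 = 0.82170 rad
ρ = (1 − cos θ)/κ = (1 − 0.68098)/1.4393 = 0.22165
z = sin θ / κ = 0.73230/1.4393 = 0.50879
x = ρ cos φ = 0.22165 × cos(214.89°) = -0.18181
y = ρ sin φ = 0.22165 × sin(214.89°) = -0.12678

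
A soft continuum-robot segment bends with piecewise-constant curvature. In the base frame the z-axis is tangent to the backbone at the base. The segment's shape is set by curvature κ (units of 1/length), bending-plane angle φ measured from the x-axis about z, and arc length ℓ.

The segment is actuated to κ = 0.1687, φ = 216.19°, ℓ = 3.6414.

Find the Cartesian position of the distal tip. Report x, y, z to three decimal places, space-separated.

-0.875 -0.640 3.417

θ = κ·ℓ = 0.1687 × 3.6414 = 0.61430 rad
ρ = (1 − cos θ)/κ = (1 − 0.81717)/0.1687 = 1.08373
z = sin θ / κ = 0.57639/0.1687 = 3.41666
x = ρ cos φ = 1.08373 × cos(216.19°) = -0.87464
y = ρ sin φ = 1.08373 × sin(216.19°) = -0.63990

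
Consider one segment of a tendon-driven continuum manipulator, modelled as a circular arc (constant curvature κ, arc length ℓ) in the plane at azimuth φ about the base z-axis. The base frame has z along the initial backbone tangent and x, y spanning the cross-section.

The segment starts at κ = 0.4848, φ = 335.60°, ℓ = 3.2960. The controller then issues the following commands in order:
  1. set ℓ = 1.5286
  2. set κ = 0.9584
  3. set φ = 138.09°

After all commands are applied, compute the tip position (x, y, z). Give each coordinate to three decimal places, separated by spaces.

-0.695 0.623 1.038

initial: κ=0.4848, φ=335.60°, ℓ=3.2960
cmd 1: set ℓ=1.5286 → (κ,φ,ℓ)=(0.4848,335.60°,1.5286) → tip=(0.4926,-0.2235,1.3925)
cmd 2: set κ=0.9584 → (κ,φ,ℓ)=(0.9584,335.60°,1.5286) → tip=(0.8499,-0.3855,1.0376)
cmd 3: set φ=138.09° → (κ,φ,ℓ)=(0.9584,138.09°,1.5286) → tip=(-0.6945,0.6234,1.0376)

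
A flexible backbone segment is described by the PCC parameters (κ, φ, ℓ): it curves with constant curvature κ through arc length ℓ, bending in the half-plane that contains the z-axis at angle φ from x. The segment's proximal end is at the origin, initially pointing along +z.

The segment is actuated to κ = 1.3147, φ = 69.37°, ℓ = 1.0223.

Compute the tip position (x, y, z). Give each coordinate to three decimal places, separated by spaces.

θ = κ·ℓ = 1.3147 × 1.0223 = 1.34402 rad
ρ = (1 − cos θ)/κ = (1 − 0.22484)/1.3147 = 0.58961
z = sin θ / κ = 0.97440/1.3147 = 0.74115
x = ρ cos φ = 0.58961 × cos(69.37°) = 0.20774
y = ρ sin φ = 0.58961 × sin(69.37°) = 0.55180

0.208 0.552 0.741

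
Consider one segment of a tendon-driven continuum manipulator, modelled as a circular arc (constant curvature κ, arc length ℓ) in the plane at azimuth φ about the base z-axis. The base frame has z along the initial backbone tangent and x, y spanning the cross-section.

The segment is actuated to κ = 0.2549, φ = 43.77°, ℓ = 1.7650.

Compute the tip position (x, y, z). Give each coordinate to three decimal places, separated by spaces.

0.282 0.270 1.706

θ = κ·ℓ = 0.2549 × 1.7650 = 0.44990 rad
ρ = (1 − cos θ)/κ = (1 − 0.90049)/0.2549 = 0.39038
z = sin θ / κ = 0.43487/0.2549 = 1.70606
x = ρ cos φ = 0.39038 × cos(43.77°) = 0.28190
y = ρ sin φ = 0.39038 × sin(43.77°) = 0.27005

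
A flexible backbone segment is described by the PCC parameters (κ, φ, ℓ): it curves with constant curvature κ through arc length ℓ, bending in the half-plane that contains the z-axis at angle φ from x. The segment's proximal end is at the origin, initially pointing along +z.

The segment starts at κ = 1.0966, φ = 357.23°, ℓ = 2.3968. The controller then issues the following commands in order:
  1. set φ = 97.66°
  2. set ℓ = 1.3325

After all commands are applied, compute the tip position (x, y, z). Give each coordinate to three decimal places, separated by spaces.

-0.108 0.805 0.906

initial: κ=1.0966, φ=357.23°, ℓ=2.3968
cmd 1: set φ=97.66° → (κ,φ,ℓ)=(1.0966,97.66°,2.3968) → tip=(-0.2274,1.6911,0.4478)
cmd 2: set ℓ=1.3325 → (κ,φ,ℓ)=(1.0966,97.66°,1.3325) → tip=(-0.1083,0.8049,0.9064)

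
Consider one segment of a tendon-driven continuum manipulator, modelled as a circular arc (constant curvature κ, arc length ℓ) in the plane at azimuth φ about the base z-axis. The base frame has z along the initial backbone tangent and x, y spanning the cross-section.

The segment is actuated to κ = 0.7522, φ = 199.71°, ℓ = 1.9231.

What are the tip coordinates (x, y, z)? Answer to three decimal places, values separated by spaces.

-1.096 -0.393 1.319

θ = κ·ℓ = 0.7522 × 1.9231 = 1.44656 rad
ρ = (1 − cos θ)/κ = (1 − 0.12392)/0.7522 = 1.16469
z = sin θ / κ = 0.99229/0.7522 = 1.31919
x = ρ cos φ = 1.16469 × cos(199.71°) = -1.09645
y = ρ sin φ = 1.16469 × sin(199.71°) = -0.39280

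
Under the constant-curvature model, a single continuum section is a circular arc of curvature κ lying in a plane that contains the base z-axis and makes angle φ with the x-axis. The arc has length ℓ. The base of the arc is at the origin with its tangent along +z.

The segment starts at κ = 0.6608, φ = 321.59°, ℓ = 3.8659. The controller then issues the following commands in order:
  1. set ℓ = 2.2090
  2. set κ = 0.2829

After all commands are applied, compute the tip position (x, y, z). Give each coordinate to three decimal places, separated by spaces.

0.523 -0.415 2.068

initial: κ=0.6608, φ=321.59°, ℓ=3.8659
cmd 1: set ℓ=2.2090 → (κ,φ,ℓ)=(0.6608,321.59°,2.2090) → tip=(1.0544,-0.8360,1.5040)
cmd 2: set κ=0.2829 → (κ,φ,ℓ)=(0.2829,321.59°,2.2090) → tip=(0.5235,-0.4151,2.0680)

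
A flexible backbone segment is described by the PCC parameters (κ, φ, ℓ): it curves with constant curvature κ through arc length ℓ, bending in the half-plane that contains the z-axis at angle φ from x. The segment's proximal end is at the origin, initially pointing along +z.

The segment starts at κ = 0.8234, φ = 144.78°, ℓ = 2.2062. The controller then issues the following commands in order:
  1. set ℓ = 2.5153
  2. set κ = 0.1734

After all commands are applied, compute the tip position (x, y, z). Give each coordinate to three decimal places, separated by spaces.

initial: κ=0.8234, φ=144.78°, ℓ=2.2062
cmd 1: set ℓ=2.5153 → (κ,φ,ℓ)=(0.8234,144.78°,2.5153) → tip=(-1.4681,1.0364,1.0656)
cmd 2: set κ=0.1734 → (κ,φ,ℓ)=(0.1734,144.78°,2.5153) → tip=(-0.4411,0.3114,2.4363)

-0.441 0.311 2.436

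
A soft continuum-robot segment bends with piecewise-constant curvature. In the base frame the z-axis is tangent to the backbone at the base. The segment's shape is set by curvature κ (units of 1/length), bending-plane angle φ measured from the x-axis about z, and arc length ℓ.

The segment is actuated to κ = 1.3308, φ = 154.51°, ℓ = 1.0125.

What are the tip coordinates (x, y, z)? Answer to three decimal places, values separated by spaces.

-0.528 0.252 0.733

θ = κ·ℓ = 1.3308 × 1.0125 = 1.34743 rad
ρ = (1 − cos θ)/κ = (1 − 0.22151)/1.3308 = 0.58498
z = sin θ / κ = 0.97516/1.3308 = 0.73276
x = ρ cos φ = 0.58498 × cos(154.51°) = -0.52804
y = ρ sin φ = 0.58498 × sin(154.51°) = 0.25175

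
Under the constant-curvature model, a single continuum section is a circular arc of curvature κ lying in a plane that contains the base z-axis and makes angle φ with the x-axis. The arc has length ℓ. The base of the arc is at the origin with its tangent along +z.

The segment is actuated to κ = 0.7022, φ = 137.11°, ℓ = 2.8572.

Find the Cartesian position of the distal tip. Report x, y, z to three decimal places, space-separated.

θ = κ·ℓ = 0.7022 × 2.8572 = 2.00633 rad
ρ = (1 − cos θ)/κ = (1 − -0.42189)/0.7022 = 2.02491
z = sin θ / κ = 0.90665/0.7022 = 1.29115
x = ρ cos φ = 2.02491 × cos(137.11°) = -1.48357
y = ρ sin φ = 2.02491 × sin(137.11°) = 1.37814

-1.484 1.378 1.291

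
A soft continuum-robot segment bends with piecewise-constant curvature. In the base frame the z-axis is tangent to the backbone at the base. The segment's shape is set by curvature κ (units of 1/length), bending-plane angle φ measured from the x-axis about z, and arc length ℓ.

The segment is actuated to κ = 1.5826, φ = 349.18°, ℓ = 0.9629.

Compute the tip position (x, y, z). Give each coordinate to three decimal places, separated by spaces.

θ = κ·ℓ = 1.5826 × 0.9629 = 1.52389 rad
ρ = (1 − cos θ)/κ = (1 − 0.04689)/1.5826 = 0.60224
z = sin θ / κ = 0.99890/1.5826 = 0.63118
x = ρ cos φ = 0.60224 × cos(349.18°) = 0.59153
y = ρ sin φ = 0.60224 × sin(349.18°) = -0.11306

0.592 -0.113 0.631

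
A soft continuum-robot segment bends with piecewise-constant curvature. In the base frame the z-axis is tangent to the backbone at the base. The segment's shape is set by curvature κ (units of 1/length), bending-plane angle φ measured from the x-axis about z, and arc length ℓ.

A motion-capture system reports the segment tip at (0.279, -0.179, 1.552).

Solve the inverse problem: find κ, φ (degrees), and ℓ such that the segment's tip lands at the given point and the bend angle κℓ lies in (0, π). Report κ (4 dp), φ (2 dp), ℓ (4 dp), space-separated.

ρ = √(x²+y²) = √(0.279² + -0.179²) = 0.33148
φ = atan2(y, x) mod 360° = atan2(-0.179, 0.279) = 327.3167°
|p|² = ρ² + z² = 0.33148² + 1.552² = 2.51859
κ = 2ρ / |p|² = 2×0.33148 / 2.51859 = 0.26323
θ = 2·atan2(ρ, z) = 2·atan2(0.33148, 1.552) = 0.42085 rad
ℓ = θ/κ = 0.42085/0.26323 = 1.59878

0.2632 327.32 1.5988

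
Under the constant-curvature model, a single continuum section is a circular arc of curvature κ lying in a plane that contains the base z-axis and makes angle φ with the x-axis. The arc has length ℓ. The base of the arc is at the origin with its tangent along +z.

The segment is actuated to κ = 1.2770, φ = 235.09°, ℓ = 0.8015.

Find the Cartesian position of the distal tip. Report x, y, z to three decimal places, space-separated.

-0.215 -0.308 0.669

θ = κ·ℓ = 1.2770 × 0.8015 = 1.02352 rad
ρ = (1 − cos θ)/κ = (1 − 0.52037)/1.2770 = 0.37559
z = sin θ / κ = 0.85394/1.2770 = 0.66871
x = ρ cos φ = 0.37559 × cos(235.09°) = -0.21495
y = ρ sin φ = 0.37559 × sin(235.09°) = -0.30801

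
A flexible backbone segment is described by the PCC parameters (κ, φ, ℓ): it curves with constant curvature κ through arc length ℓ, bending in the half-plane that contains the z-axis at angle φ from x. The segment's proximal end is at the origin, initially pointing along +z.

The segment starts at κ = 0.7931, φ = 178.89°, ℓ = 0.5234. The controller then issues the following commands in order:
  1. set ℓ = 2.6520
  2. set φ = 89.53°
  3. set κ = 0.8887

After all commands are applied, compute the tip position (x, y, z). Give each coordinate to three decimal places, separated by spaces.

initial: κ=0.7931, φ=178.89°, ℓ=0.5234
cmd 1: set ℓ=2.6520 → (κ,φ,ℓ)=(0.7931,178.89°,2.6520) → tip=(-1.9007,0.0368,1.0863)
cmd 2: set φ=89.53° → (κ,φ,ℓ)=(0.7931,89.53°,2.6520) → tip=(0.0156,1.9009,1.0863)
cmd 3: set κ=0.8887 → (κ,φ,ℓ)=(0.8887,89.53°,2.6520) → tip=(0.0158,1.9213,0.7952)

0.016 1.921 0.795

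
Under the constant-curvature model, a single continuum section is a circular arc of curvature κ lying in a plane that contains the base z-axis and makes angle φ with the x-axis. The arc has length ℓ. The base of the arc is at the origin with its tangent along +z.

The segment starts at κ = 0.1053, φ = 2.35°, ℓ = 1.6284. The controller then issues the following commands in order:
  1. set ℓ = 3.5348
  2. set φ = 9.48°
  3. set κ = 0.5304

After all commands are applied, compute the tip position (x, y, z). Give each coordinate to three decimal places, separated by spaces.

2.416 0.403 1.799

initial: κ=0.1053, φ=2.35°, ℓ=1.6284
cmd 1: set ℓ=3.5348 → (κ,φ,ℓ)=(0.1053,2.35°,3.5348) → tip=(0.6497,0.0267,3.4537)
cmd 2: set φ=9.48° → (κ,φ,ℓ)=(0.1053,9.48°,3.5348) → tip=(0.6414,0.1071,3.4537)
cmd 3: set κ=0.5304 → (κ,φ,ℓ)=(0.5304,9.48°,3.5348) → tip=(2.4164,0.4035,1.7989)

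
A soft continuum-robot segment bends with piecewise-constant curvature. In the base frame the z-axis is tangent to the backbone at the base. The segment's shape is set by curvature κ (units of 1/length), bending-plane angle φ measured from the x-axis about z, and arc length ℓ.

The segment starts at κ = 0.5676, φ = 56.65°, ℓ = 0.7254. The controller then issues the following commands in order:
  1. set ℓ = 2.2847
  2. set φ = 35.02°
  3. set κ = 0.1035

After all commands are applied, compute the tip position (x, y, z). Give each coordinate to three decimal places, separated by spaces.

initial: κ=0.5676, φ=56.65°, ℓ=0.7254
cmd 1: set ℓ=2.2847 → (κ,φ,ℓ)=(0.5676,56.65°,2.2847) → tip=(0.7065,1.0735,1.6961)
cmd 2: set φ=35.02° → (κ,φ,ℓ)=(0.5676,35.02°,2.2847) → tip=(1.0524,0.7375,1.6961)
cmd 3: set κ=0.1035 → (κ,φ,ℓ)=(0.1035,35.02°,2.2847) → tip=(0.2202,0.1543,2.2635)

0.220 0.154 2.263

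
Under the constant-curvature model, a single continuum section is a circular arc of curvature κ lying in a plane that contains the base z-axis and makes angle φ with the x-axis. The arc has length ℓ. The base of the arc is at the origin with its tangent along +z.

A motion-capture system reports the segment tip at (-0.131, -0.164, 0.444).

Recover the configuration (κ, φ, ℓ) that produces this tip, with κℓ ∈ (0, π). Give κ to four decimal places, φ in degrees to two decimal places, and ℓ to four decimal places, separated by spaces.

1.7405 231.38 0.5074

ρ = √(x²+y²) = √(-0.131² + -0.164²) = 0.20990
φ = atan2(y, x) mod 360° = atan2(-0.164, -0.131) = 231.3828°
|p|² = ρ² + z² = 0.20990² + 0.444² = 0.24119
κ = 2ρ / |p|² = 2×0.20990 / 0.24119 = 1.74049
θ = 2·atan2(ρ, z) = 2·atan2(0.20990, 0.444) = 0.88321 rad
ℓ = θ/κ = 0.88321/1.74049 = 0.50745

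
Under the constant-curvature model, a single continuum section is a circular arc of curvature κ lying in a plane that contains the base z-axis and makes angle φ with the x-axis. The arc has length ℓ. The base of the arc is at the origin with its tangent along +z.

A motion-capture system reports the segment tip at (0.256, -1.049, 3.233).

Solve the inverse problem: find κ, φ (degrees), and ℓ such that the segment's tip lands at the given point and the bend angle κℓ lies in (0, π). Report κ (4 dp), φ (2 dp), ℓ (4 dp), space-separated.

0.1859 283.71 3.4683

ρ = √(x²+y²) = √(0.256² + -1.049²) = 1.07979
φ = atan2(y, x) mod 360° = atan2(-1.049, 0.256) = 283.7145°
|p|² = ρ² + z² = 1.07979² + 3.233² = 11.61823
κ = 2ρ / |p|² = 2×1.07979 / 11.61823 = 0.18588
θ = 2·atan2(ρ, z) = 2·atan2(1.07979, 3.233) = 0.64468 rad
ℓ = θ/κ = 0.64468/0.18588 = 3.46830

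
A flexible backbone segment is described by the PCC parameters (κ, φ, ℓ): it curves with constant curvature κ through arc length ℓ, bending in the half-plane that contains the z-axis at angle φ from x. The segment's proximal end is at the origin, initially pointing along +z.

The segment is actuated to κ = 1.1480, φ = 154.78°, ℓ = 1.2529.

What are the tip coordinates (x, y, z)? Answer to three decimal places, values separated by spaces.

θ = κ·ℓ = 1.1480 × 1.2529 = 1.43833 rad
ρ = (1 − cos θ)/κ = (1 − 0.13208)/1.1480 = 0.75603
z = sin θ / κ = 0.99124/1.1480 = 0.86345
x = ρ cos φ = 0.75603 × cos(154.78°) = -0.68396
y = ρ sin φ = 0.75603 × sin(154.78°) = 0.32214

-0.684 0.322 0.863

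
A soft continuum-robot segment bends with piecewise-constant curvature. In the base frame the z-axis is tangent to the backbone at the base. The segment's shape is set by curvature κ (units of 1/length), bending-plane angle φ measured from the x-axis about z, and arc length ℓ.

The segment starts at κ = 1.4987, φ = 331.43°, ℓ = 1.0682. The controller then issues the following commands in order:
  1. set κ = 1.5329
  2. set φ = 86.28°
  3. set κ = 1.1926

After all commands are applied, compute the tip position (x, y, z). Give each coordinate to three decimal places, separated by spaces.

0.038 0.592 0.802

initial: κ=1.4987, φ=331.43°, ℓ=1.0682
cmd 1: set κ=1.5329 → (κ,φ,ℓ)=(1.5329,331.43°,1.0682) → tip=(0.6111,-0.3328,0.6509)
cmd 2: set φ=86.28° → (κ,φ,ℓ)=(1.5329,86.28°,1.0682) → tip=(0.0451,0.6943,0.6509)
cmd 3: set κ=1.1926 → (κ,φ,ℓ)=(1.1926,86.28°,1.0682) → tip=(0.0385,0.5920,0.8018)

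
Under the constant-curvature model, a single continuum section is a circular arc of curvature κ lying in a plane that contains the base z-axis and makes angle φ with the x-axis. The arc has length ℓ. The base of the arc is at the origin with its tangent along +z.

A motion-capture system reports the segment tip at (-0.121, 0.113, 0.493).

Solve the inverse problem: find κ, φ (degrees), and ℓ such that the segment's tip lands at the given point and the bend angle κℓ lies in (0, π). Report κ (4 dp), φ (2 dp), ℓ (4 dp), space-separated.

1.2243 136.96 0.5293

ρ = √(x²+y²) = √(-0.121² + 0.113²) = 0.16556
φ = atan2(y, x) mod 360° = atan2(0.113, -0.121) = 136.9581°
|p|² = ρ² + z² = 0.16556² + 0.493² = 0.27046
κ = 2ρ / |p|² = 2×0.16556 / 0.27046 = 1.22429
θ = 2·atan2(ρ, z) = 2·atan2(0.16556, 0.493) = 0.64798 rad
ℓ = θ/κ = 0.64798/1.22429 = 0.52927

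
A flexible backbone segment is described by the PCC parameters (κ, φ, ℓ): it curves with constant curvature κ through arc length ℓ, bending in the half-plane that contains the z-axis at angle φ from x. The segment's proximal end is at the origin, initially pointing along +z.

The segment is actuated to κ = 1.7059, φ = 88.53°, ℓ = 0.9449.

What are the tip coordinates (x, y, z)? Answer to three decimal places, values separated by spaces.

0.016 0.610 0.586

θ = κ·ℓ = 1.7059 × 0.9449 = 1.61190 rad
ρ = (1 − cos θ)/κ = (1 − -0.04110)/1.7059 = 0.61029
z = sin θ / κ = 0.99916/1.7059 = 0.58571
x = ρ cos φ = 0.61029 × cos(88.53°) = 0.01566
y = ρ sin φ = 0.61029 × sin(88.53°) = 0.61009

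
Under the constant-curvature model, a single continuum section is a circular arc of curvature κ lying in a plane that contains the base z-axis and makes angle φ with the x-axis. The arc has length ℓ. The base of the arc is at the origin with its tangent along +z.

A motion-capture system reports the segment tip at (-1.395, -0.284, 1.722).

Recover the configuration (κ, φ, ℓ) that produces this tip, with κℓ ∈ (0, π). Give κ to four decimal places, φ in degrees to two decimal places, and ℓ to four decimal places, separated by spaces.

0.5704 191.51 2.4224

ρ = √(x²+y²) = √(-1.395² + -0.284²) = 1.42362
φ = atan2(y, x) mod 360° = atan2(-0.284, -1.395) = 191.5073°
|p|² = ρ² + z² = 1.42362² + 1.722² = 4.99197
κ = 2ρ / |p|² = 2×1.42362 / 4.99197 = 0.57036
θ = 2·atan2(ρ, z) = 2·atan2(1.42362, 1.722) = 1.38165 rad
ℓ = θ/κ = 1.38165/0.57036 = 2.42240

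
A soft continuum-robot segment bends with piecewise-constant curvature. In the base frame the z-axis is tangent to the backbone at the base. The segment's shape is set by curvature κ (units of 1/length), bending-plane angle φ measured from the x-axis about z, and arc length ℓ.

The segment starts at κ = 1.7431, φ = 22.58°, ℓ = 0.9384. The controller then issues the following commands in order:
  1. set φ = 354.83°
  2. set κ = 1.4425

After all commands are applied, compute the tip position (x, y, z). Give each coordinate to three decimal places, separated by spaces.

0.542 -0.049 0.677

initial: κ=1.7431, φ=22.58°, ℓ=0.9384
cmd 1: set φ=354.83° → (κ,φ,ℓ)=(1.7431,354.83°,0.9384) → tip=(0.6084,-0.0551,0.5725)
cmd 2: set κ=1.4425 → (κ,φ,ℓ)=(1.4425,354.83°,0.9384) → tip=(0.5417,-0.0490,0.6770)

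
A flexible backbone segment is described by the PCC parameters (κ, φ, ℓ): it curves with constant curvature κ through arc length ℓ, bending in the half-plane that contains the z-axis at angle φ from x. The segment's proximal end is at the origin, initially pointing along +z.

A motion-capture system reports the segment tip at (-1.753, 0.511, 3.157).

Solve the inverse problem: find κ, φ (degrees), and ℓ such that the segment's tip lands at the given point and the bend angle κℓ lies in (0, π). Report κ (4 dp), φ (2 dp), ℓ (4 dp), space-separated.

ρ = √(x²+y²) = √(-1.753² + 0.511²) = 1.82596
φ = atan2(y, x) mod 360° = atan2(0.511, -1.753) = 163.7486°
|p|² = ρ² + z² = 1.82596² + 3.157² = 13.30078
κ = 2ρ / |p|² = 2×1.82596 / 13.30078 = 0.27456
θ = 2·atan2(ρ, z) = 2·atan2(1.82596, 3.157) = 1.04875 rad
ℓ = θ/κ = 1.04875/0.27456 = 3.81968

0.2746 163.75 3.8197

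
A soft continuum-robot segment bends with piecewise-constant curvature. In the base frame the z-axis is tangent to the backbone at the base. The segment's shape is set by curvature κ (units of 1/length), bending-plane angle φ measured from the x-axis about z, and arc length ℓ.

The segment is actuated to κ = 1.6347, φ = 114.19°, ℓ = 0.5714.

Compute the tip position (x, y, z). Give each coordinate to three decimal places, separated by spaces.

θ = κ·ℓ = 1.6347 × 0.5714 = 0.93407 rad
ρ = (1 − cos θ)/κ = (1 − 0.59457)/1.6347 = 0.24802
z = sin θ / κ = 0.80405/1.6347 = 0.49186
x = ρ cos φ = 0.24802 × cos(114.19°) = -0.10163
y = ρ sin φ = 0.24802 × sin(114.19°) = 0.22624

-0.102 0.226 0.492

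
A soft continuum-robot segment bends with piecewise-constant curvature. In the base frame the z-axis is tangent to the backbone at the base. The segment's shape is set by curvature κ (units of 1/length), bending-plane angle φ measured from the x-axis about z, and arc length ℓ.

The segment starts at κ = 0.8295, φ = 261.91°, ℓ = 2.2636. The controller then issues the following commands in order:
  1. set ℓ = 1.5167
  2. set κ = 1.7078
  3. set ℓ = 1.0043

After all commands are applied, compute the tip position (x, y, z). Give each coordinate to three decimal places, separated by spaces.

initial: κ=0.8295, φ=261.91°, ℓ=2.2636
cmd 1: set ℓ=1.5167 → (κ,φ,ℓ)=(0.8295,261.91°,1.5167) → tip=(-0.1175,-0.8264,1.1471)
cmd 2: set κ=1.7078 → (κ,φ,ℓ)=(1.7078,261.91°,1.5167) → tip=(-0.1526,-1.0735,0.3067)
cmd 3: set ℓ=1.0043 → (κ,φ,ℓ)=(1.7078,261.91°,1.0043) → tip=(-0.0943,-0.6631,0.5795)

-0.094 -0.663 0.579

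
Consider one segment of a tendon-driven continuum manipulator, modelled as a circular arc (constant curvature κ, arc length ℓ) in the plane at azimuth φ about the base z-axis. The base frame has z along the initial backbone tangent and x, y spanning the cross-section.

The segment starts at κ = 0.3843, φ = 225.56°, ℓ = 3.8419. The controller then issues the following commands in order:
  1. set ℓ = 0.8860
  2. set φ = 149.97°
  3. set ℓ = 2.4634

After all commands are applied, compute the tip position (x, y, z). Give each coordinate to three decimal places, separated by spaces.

initial: κ=0.3843, φ=225.56°, ℓ=3.8419
cmd 1: set ℓ=0.8860 → (κ,φ,ℓ)=(0.3843,225.56°,0.8860) → tip=(-0.1046,-0.1067,0.8690)
cmd 2: set φ=149.97° → (κ,φ,ℓ)=(0.3843,149.97°,0.8860) → tip=(-0.1293,0.0748,0.8690)
cmd 3: set ℓ=2.4634 → (κ,φ,ℓ)=(0.3843,149.97°,2.4634) → tip=(-0.9363,0.5412,2.1116)

-0.936 0.541 2.112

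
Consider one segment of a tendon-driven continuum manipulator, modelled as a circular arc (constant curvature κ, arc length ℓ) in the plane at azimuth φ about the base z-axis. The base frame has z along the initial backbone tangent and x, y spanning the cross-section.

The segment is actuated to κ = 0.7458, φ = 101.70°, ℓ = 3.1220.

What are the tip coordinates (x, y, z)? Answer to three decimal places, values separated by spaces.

-0.459 2.215 0.974

θ = κ·ℓ = 0.7458 × 3.1220 = 2.32839 rad
ρ = (1 − cos θ)/κ = (1 − -0.68717)/0.7458 = 2.26223
z = sin θ / κ = 0.72649/0.7458 = 0.97411
x = ρ cos φ = 2.26223 × cos(101.70°) = -0.45875
y = ρ sin φ = 2.26223 × sin(101.70°) = 2.21523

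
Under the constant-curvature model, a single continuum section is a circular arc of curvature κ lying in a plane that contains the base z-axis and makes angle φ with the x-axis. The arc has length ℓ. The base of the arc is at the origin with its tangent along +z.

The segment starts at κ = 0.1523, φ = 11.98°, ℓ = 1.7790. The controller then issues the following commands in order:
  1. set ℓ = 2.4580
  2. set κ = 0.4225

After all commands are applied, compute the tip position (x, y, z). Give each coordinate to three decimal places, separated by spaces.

1.140 0.242 2.039

initial: κ=0.1523, φ=11.98°, ℓ=1.7790
cmd 1: set ℓ=2.4580 → (κ,φ,ℓ)=(0.1523,11.98°,2.4580) → tip=(0.4448,0.0944,2.4010)
cmd 2: set κ=0.4225 → (κ,φ,ℓ)=(0.4225,11.98°,2.4580) → tip=(1.1403,0.2420,2.0394)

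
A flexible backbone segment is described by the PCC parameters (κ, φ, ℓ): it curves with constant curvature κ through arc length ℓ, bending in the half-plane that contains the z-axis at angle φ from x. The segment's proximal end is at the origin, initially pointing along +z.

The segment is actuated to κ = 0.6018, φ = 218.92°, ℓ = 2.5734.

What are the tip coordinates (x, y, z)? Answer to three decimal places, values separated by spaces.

θ = κ·ℓ = 0.6018 × 2.5734 = 1.54867 rad
ρ = (1 − cos θ)/κ = (1 − 0.02212)/0.6018 = 1.62492
z = sin θ / κ = 0.99976/0.6018 = 1.66127
x = ρ cos φ = 1.62492 × cos(218.92°) = -1.26423
y = ρ sin φ = 1.62492 × sin(218.92°) = -1.02083

-1.264 -1.021 1.661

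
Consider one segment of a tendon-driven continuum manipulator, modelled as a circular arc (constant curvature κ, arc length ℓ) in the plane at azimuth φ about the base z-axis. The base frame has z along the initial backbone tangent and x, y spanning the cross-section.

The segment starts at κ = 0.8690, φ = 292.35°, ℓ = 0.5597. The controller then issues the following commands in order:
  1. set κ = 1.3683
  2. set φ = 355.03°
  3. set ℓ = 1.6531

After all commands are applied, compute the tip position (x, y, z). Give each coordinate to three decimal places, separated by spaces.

1.192 -0.104 0.563

initial: κ=0.8690, φ=292.35°, ℓ=0.5597
cmd 1: set κ=1.3683 → (κ,φ,ℓ)=(1.3683,292.35°,0.5597) → tip=(0.0776,-0.1887,0.5066)
cmd 2: set φ=355.03° → (κ,φ,ℓ)=(1.3683,355.03°,0.5597) → tip=(0.2033,-0.0177,0.5066)
cmd 3: set ℓ=1.6531 → (κ,φ,ℓ)=(1.3683,355.03°,1.6531) → tip=(1.1922,-0.1037,0.5631)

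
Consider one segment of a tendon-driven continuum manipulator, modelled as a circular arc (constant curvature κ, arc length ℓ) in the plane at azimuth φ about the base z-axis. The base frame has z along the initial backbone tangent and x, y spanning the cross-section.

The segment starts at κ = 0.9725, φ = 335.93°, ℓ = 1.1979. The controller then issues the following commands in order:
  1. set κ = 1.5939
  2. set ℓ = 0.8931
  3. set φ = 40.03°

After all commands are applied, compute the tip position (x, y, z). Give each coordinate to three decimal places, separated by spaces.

initial: κ=0.9725, φ=335.93°, ℓ=1.1979
cmd 1: set κ=1.5939 → (κ,φ,ℓ)=(1.5939,335.93°,1.1979) → tip=(0.7631,-0.3409,0.5918)
cmd 2: set ℓ=0.8931 → (κ,φ,ℓ)=(1.5939,335.93°,0.8931) → tip=(0.4888,-0.2183,0.6206)
cmd 3: set φ=40.03° → (κ,φ,ℓ)=(1.5939,40.03°,0.8931) → tip=(0.4099,0.3443,0.6206)

0.410 0.344 0.621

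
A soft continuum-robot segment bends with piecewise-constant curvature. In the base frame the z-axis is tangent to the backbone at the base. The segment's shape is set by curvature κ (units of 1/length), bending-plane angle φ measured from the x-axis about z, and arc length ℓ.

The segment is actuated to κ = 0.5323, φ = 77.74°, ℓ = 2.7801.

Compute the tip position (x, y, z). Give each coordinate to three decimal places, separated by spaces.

θ = κ·ℓ = 0.5323 × 2.7801 = 1.47985 rad
ρ = (1 − cos θ)/κ = (1 − 0.09082)/0.5323 = 1.70801
z = sin θ / κ = 0.99587/0.5323 = 1.87088
x = ρ cos φ = 1.70801 × cos(77.74°) = 0.36269
y = ρ sin φ = 1.70801 × sin(77.74°) = 1.66906

0.363 1.669 1.871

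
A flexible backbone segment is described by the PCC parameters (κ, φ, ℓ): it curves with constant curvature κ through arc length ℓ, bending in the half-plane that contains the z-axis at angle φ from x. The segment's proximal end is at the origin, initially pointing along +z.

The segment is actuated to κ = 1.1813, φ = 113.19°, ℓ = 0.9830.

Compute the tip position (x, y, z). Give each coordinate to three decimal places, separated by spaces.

-0.201 0.468 0.777

θ = κ·ℓ = 1.1813 × 0.9830 = 1.16122 rad
ρ = (1 − cos θ)/κ = (1 − 0.39822)/1.1813 = 0.50942
z = sin θ / κ = 0.91729/1.1813 = 0.77651
x = ρ cos φ = 0.50942 × cos(113.19°) = -0.20060
y = ρ sin φ = 0.50942 × sin(113.19°) = 0.46826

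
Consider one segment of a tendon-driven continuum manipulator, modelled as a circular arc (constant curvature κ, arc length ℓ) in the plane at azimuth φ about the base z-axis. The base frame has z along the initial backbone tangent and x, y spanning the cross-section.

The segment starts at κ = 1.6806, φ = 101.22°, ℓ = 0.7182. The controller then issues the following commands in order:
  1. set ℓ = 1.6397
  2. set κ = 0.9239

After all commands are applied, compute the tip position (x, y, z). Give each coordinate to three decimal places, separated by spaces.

initial: κ=1.6806, φ=101.22°, ℓ=0.7182
cmd 1: set ℓ=1.6397 → (κ,φ,ℓ)=(1.6806,101.22°,1.6397) → tip=(-0.2230,1.1244,0.2240)
cmd 2: set κ=0.9239 → (κ,φ,ℓ)=(0.9239,101.22°,1.6397) → tip=(-0.1988,1.0024,1.0807)

-0.199 1.002 1.081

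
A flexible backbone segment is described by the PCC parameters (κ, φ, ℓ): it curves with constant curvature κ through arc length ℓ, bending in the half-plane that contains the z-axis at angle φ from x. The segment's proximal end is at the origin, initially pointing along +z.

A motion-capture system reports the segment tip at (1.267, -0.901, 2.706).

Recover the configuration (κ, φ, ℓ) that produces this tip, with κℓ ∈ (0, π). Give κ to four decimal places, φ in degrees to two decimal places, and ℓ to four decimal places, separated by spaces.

0.3193 324.58 3.2669

ρ = √(x²+y²) = √(1.267² + -0.901²) = 1.55470
φ = atan2(y, x) mod 360° = atan2(-0.901, 1.267) = 324.5823°
|p|² = ρ² + z² = 1.55470² + 2.706² = 9.73953
κ = 2ρ / |p|² = 2×1.55470 / 9.73953 = 0.31926
θ = 2·atan2(ρ, z) = 2·atan2(1.55470, 2.706) = 1.04297 rad
ℓ = θ/κ = 1.04297/0.31926 = 3.26689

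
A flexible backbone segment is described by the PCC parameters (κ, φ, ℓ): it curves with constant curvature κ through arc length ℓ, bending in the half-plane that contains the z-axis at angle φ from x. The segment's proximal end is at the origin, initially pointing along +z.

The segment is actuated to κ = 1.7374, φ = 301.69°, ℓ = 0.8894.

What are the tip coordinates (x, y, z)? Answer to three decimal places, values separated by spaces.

θ = κ·ℓ = 1.7374 × 0.8894 = 1.54524 rad
ρ = (1 − cos θ)/κ = (1 − 0.02555)/1.7374 = 0.56087
z = sin θ / κ = 0.99967/1.7374 = 0.57538
x = ρ cos φ = 0.56087 × cos(301.69°) = 0.29464
y = ρ sin φ = 0.56087 × sin(301.69°) = -0.47724

0.295 -0.477 0.575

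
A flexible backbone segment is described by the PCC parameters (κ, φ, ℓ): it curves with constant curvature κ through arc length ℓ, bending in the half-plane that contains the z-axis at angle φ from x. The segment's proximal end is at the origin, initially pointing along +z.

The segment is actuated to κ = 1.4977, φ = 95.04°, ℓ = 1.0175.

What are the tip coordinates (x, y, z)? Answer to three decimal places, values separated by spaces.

-0.056 0.634 0.667

θ = κ·ℓ = 1.4977 × 1.0175 = 1.52391 rad
ρ = (1 − cos θ)/κ = (1 − 0.04687)/1.4977 = 0.63640
z = sin θ / κ = 0.99890/1.4977 = 0.66696
x = ρ cos φ = 0.63640 × cos(95.04°) = -0.05591
y = ρ sin φ = 0.63640 × sin(95.04°) = 0.63394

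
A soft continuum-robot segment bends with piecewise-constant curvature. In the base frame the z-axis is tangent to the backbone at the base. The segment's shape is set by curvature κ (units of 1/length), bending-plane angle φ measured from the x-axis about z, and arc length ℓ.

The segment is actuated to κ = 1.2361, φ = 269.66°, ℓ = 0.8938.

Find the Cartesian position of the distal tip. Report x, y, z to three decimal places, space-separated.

θ = κ·ℓ = 1.2361 × 0.8938 = 1.10483 rad
ρ = (1 − cos θ)/κ = (1 − 0.44929)/1.2361 = 0.44552
z = sin θ / κ = 0.89339/1.2361 = 0.72275
x = ρ cos φ = 0.44552 × cos(269.66°) = -0.00264
y = ρ sin φ = 0.44552 × sin(269.66°) = -0.44551

-0.003 -0.446 0.723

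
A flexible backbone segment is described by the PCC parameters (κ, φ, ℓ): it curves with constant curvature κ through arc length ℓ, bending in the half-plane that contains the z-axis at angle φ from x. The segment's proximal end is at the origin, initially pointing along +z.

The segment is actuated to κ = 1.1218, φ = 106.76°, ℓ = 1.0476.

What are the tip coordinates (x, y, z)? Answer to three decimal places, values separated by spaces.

θ = κ·ℓ = 1.1218 × 1.0476 = 1.17520 rad
ρ = (1 − cos θ)/κ = (1 − 0.38536)/1.1218 = 0.54790
z = sin θ / κ = 0.92277/1.1218 = 0.82258
x = ρ cos φ = 0.54790 × cos(106.76°) = -0.15800
y = ρ sin φ = 0.54790 × sin(106.76°) = 0.52463

-0.158 0.525 0.823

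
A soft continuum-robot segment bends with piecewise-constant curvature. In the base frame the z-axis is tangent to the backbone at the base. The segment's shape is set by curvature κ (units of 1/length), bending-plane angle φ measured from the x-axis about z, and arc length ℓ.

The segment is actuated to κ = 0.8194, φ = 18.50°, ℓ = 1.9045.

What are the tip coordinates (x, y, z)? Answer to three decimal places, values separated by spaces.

1.145 0.383 1.220

θ = κ·ℓ = 0.8194 × 1.9045 = 1.56055 rad
ρ = (1 − cos θ)/κ = (1 − 0.01025)/0.8194 = 1.20790
z = sin θ / κ = 0.99995/0.8194 = 1.22034
x = ρ cos φ = 1.20790 × cos(18.50°) = 1.14548
y = ρ sin φ = 1.20790 × sin(18.50°) = 0.38327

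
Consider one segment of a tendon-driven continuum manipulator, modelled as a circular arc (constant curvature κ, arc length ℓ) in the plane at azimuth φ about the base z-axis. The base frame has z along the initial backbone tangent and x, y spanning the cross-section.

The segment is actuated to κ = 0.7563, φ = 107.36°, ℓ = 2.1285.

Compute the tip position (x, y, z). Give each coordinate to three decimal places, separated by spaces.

θ = κ·ℓ = 0.7563 × 2.1285 = 1.60978 rad
ρ = (1 − cos θ)/κ = (1 − -0.03898)/0.7563 = 1.37376
z = sin θ / κ = 0.99924/0.7563 = 1.32122
x = ρ cos φ = 1.37376 × cos(107.36°) = -0.40990
y = ρ sin φ = 1.37376 × sin(107.36°) = 1.31119

-0.410 1.311 1.321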